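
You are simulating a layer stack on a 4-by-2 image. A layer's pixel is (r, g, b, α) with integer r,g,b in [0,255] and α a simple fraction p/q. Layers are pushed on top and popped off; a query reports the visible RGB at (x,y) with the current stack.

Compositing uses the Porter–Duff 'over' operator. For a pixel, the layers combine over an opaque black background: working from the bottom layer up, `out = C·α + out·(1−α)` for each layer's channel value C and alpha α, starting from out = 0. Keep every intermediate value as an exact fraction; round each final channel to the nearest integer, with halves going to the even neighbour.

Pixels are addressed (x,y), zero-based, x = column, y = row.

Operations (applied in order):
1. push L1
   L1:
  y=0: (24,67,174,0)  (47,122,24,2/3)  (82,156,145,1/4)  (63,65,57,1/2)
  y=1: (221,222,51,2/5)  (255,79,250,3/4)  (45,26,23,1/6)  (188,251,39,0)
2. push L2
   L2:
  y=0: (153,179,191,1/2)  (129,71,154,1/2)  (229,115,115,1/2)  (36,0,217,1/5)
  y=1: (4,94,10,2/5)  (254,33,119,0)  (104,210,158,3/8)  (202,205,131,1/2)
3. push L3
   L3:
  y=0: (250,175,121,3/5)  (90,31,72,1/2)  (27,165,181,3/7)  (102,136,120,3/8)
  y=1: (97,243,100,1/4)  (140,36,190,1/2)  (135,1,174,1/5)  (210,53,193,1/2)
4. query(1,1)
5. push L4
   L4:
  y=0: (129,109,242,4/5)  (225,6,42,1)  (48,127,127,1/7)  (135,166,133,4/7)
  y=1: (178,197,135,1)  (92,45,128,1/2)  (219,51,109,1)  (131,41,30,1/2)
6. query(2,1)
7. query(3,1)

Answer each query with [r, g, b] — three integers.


at x=1,y=1 over L1,L2,L3:
after L1 α=3/4: [765/4, 237/4, 375/2]
after L2 α=0: [765/4, 237/4, 375/2]
after L3 α=1/2: [1325/8, 381/8, 755/4]
rounded: [166, 48, 189]

(2,1) stack=L1,L2,L3,L4; from [0,0,0]:
L1 α=1/6: [15/2, 13/3, 23/6]
L2 α=3/8: [699/16, 1955/24, 2959/48]
L3 α=1/5: [1239/20, 1961/30, 5047/60]
L4 α=1: [219, 51, 109]
→ [219, 51, 109]

at x=3,y=1 over L1,L2,L3,L4:
after L1 α=0: [0, 0, 0]
after L2 α=1/2: [101, 205/2, 131/2]
after L3 α=1/2: [311/2, 311/4, 517/4]
after L4 α=1/2: [573/4, 475/8, 637/8]
rounded: [143, 59, 80]


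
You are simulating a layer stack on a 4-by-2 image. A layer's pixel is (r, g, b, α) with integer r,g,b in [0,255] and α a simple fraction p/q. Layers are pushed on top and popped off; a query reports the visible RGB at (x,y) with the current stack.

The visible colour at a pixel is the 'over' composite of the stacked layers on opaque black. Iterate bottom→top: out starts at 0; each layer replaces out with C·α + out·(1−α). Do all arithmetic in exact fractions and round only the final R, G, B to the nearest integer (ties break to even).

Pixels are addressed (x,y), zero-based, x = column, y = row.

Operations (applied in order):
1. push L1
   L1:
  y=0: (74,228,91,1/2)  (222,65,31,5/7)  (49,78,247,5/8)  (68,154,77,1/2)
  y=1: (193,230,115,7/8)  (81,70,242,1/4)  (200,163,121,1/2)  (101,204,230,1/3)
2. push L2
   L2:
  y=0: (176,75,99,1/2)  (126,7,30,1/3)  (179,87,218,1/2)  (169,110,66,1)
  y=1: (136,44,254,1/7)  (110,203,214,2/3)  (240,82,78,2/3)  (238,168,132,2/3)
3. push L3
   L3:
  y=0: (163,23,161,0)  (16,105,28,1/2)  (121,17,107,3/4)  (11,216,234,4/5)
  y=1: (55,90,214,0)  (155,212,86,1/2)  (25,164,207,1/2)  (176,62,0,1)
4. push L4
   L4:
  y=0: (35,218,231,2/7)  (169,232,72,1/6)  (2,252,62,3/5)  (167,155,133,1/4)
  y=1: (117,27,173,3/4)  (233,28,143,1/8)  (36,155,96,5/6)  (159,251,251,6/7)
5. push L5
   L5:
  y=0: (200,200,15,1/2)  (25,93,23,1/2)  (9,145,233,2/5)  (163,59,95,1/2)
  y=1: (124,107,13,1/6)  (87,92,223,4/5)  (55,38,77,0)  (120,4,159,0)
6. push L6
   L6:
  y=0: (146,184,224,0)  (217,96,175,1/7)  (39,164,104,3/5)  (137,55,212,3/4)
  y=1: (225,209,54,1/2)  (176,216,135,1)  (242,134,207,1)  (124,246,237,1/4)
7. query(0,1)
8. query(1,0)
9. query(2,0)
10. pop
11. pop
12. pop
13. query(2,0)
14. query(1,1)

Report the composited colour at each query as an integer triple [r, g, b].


(0,1) stack=L1,L2,L3,L4,L5,L6; from [0,0,0]:
L1 α=7/8: [1351/8, 805/4, 805/8]
L2 α=1/7: [4597/28, 2503/14, 3431/28]
L3 α=0: [4597/28, 2503/14, 3431/28]
L4 α=3/4: [14425/112, 3637/56, 17963/112]
L5 α=1/6: [28671/224, 8059/112, 91271/672]
L6 α=1/2: [79071/448, 31467/224, 127559/1344]
= [176, 140, 95]

query (1,0) [L1,L2,L3,L4,L5,L6] — begin 0,0,0
+L1 (α=5/7) → [1110/7, 325/7, 155/7]
+L2 (α=1/3) → [1034/7, 233/7, 520/21]
+L3 (α=1/2) → [573/7, 484/7, 554/21]
+L4 (α=1/6) → [2024/21, 674/7, 2141/63]
+L5 (α=1/2) → [2549/42, 1325/14, 1795/63]
+L6 (α=1/7) → [4068/49, 4647/49, 7265/147]
= [83, 95, 49]

query (2,0) [L1,L2,L3,L4,L5,L6] — begin 0,0,0
after L1 α=5/8: [245/8, 195/4, 1235/8]
after L2 α=1/2: [1677/16, 543/8, 2979/16]
after L3 α=3/4: [7485/64, 951/32, 8115/64]
after L4 α=3/5: [7677/160, 13047/80, 14067/160]
after L5 α=2/5: [25911/800, 62341/400, 116761/800]
after L6 α=3/5: [72711/2000, 160741/1000, 241561/2000]
→ [36, 161, 121]

query (2,0) [L1,L2,L3] — begin 0,0,0
after L1 α=5/8: [245/8, 195/4, 1235/8]
after L2 α=1/2: [1677/16, 543/8, 2979/16]
after L3 α=3/4: [7485/64, 951/32, 8115/64]
= [117, 30, 127]

query (1,1) [L1,L2,L3] — begin 0,0,0
L1 α=1/4: [81/4, 35/2, 121/2]
L2 α=2/3: [961/12, 847/6, 977/6]
L3 α=1/2: [2821/24, 2119/12, 1493/12]
→ [118, 177, 124]


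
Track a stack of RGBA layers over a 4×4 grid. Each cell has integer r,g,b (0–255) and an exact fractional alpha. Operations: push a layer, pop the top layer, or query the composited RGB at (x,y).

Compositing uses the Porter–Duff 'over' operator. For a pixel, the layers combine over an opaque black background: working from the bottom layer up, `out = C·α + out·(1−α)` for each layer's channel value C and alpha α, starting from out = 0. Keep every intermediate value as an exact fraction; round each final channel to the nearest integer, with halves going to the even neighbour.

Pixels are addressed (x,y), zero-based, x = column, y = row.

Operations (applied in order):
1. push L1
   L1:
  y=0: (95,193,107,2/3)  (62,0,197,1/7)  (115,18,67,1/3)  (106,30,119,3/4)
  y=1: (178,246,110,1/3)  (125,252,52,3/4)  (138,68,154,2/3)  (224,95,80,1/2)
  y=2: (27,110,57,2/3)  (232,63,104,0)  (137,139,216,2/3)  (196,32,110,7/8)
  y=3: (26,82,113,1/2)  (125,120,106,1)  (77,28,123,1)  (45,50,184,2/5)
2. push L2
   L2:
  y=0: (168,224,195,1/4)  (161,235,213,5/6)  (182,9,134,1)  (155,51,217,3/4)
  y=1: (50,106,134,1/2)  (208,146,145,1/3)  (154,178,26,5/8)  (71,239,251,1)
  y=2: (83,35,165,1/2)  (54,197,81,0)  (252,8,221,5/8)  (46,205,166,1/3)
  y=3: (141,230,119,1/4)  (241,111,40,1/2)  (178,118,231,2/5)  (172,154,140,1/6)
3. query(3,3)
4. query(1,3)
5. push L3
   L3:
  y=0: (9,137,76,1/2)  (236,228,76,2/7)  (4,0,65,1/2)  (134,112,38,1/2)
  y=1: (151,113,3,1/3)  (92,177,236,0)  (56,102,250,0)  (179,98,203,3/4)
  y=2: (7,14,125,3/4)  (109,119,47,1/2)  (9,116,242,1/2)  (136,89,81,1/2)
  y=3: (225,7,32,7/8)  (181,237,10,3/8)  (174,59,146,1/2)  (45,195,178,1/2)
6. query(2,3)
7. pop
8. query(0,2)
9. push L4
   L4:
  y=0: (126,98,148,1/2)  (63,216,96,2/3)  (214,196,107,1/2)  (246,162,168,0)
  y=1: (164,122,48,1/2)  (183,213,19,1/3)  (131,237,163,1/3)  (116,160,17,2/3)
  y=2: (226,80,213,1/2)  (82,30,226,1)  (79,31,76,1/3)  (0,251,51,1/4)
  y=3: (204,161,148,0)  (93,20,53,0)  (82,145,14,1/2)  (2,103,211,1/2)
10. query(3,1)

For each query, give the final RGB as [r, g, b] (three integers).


at x=3,y=3 over L1,L2:
+L1 (α=2/5) → [18, 20, 368/5]
+L2 (α=1/6) → [131/3, 127/3, 254/3]
= [44, 42, 85]

query (1,3) [L1,L2] — begin 0,0,0
L1 α=1: [125, 120, 106]
L2 α=1/2: [183, 231/2, 73]
rounded: [183, 116, 73]

query (2,3) [L1,L2,L3] — begin 0,0,0
+L1 (α=1) → [77, 28, 123]
+L2 (α=2/5) → [587/5, 64, 831/5]
+L3 (α=1/2) → [1457/10, 123/2, 1561/10]
rounded: [146, 62, 156]

(0,2) stack=L1,L2; from [0,0,0]:
after L1 α=2/3: [18, 220/3, 38]
after L2 α=1/2: [101/2, 325/6, 203/2]
→ [50, 54, 102]

at x=3,y=1 over L1,L2,L4:
after L1 α=1/2: [112, 95/2, 40]
after L2 α=1: [71, 239, 251]
after L4 α=2/3: [101, 559/3, 95]
= [101, 186, 95]


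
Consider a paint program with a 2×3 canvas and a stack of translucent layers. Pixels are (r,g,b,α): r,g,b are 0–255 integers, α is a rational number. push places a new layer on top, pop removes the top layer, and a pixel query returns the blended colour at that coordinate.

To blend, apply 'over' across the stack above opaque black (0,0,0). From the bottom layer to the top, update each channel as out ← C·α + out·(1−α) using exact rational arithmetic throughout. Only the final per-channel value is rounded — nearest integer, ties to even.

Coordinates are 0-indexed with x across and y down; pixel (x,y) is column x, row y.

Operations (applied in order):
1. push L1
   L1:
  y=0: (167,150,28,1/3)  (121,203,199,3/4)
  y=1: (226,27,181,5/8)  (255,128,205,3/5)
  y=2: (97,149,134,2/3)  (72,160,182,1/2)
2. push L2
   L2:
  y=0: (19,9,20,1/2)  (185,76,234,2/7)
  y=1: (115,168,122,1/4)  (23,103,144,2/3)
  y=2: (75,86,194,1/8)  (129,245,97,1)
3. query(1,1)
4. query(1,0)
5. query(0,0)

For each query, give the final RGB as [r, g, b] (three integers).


(1,1) stack=L1,L2; from [0,0,0]:
after L1 α=3/5: [153, 384/5, 123]
after L2 α=2/3: [199/3, 1414/15, 137]
= [66, 94, 137]

query (1,0) [L1,L2] — begin 0,0,0
after L1 α=3/4: [363/4, 609/4, 597/4]
after L2 α=2/7: [3295/28, 3653/28, 4857/28]
→ [118, 130, 173]

at x=0,y=0 over L1,L2:
+L1 (α=1/3) → [167/3, 50, 28/3]
+L2 (α=1/2) → [112/3, 59/2, 44/3]
rounded: [37, 30, 15]


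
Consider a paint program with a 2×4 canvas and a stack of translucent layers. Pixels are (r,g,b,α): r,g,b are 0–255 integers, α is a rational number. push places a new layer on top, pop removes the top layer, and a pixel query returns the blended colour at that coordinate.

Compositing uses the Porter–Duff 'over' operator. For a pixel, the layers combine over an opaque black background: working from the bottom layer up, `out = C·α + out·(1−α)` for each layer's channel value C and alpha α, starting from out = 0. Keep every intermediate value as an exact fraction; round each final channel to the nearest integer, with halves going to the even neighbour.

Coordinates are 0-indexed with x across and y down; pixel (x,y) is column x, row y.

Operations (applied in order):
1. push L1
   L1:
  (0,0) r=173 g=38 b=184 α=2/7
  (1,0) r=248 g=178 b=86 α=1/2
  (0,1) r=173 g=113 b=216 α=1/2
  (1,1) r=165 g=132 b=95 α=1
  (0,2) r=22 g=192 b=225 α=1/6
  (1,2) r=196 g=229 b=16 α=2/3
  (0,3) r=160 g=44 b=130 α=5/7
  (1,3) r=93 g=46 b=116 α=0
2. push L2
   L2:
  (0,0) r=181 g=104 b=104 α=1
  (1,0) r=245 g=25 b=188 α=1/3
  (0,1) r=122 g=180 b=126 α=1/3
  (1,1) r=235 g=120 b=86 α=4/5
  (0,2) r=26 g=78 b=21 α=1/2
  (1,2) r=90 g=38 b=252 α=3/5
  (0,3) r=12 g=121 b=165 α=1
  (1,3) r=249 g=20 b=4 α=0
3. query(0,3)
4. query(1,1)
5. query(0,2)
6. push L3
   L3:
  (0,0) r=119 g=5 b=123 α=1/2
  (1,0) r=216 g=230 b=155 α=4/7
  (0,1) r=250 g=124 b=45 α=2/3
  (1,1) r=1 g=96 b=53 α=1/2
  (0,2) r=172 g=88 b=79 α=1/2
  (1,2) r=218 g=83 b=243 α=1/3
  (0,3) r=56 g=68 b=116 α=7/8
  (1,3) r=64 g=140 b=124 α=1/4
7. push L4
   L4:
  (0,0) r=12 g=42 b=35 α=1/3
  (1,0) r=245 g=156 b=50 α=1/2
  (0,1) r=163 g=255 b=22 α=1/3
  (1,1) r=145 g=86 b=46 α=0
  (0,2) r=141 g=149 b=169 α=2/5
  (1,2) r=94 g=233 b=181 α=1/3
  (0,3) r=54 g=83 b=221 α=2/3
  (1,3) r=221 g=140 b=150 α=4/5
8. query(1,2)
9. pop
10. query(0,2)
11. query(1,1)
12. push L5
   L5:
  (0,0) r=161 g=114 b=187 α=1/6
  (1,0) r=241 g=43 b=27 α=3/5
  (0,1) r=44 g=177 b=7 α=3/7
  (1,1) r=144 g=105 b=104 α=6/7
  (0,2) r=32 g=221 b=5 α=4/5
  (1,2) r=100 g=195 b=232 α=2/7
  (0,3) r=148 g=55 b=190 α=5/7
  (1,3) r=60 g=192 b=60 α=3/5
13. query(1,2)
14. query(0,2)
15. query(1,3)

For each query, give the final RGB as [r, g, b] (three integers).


(0,3) stack=L1,L2; from [0,0,0]:
after L1 α=5/7: [800/7, 220/7, 650/7]
after L2 α=1: [12, 121, 165]
= [12, 121, 165]

query (1,1) [L1,L2] — begin 0,0,0
+L1 (α=1) → [165, 132, 95]
+L2 (α=4/5) → [221, 612/5, 439/5]
= [221, 122, 88]

query (0,2) [L1,L2] — begin 0,0,0
+L1 (α=1/6) → [11/3, 32, 75/2]
+L2 (α=1/2) → [89/6, 55, 117/4]
→ [15, 55, 29]

at x=1,y=2 over L1,L2,L3,L4:
after L1 α=2/3: [392/3, 458/3, 32/3]
after L2 α=3/5: [1594/15, 1258/15, 2332/15]
after L3 α=1/3: [6458/45, 3761/45, 8309/45]
after L4 α=1/3: [17146/135, 18007/135, 24763/135]
rounded: [127, 133, 183]

query (0,2) [L1,L2,L3] — begin 0,0,0
after L1 α=1/6: [11/3, 32, 75/2]
after L2 α=1/2: [89/6, 55, 117/4]
after L3 α=1/2: [1121/12, 143/2, 433/8]
rounded: [93, 72, 54]

query (1,1) [L1,L2,L3] — begin 0,0,0
after L1 α=1: [165, 132, 95]
after L2 α=4/5: [221, 612/5, 439/5]
after L3 α=1/2: [111, 546/5, 352/5]
→ [111, 109, 70]

at x=1,y=2 over L1,L2,L3,L5:
+L1 (α=2/3) → [392/3, 458/3, 32/3]
+L2 (α=3/5) → [1594/15, 1258/15, 2332/15]
+L3 (α=1/3) → [6458/45, 3761/45, 8309/45]
+L5 (α=2/7) → [8258/63, 7271/63, 12485/63]
rounded: [131, 115, 198]

at x=0,y=2 over L1,L2,L3,L5:
L1 α=1/6: [11/3, 32, 75/2]
L2 α=1/2: [89/6, 55, 117/4]
L3 α=1/2: [1121/12, 143/2, 433/8]
L5 α=4/5: [2657/60, 1911/10, 593/40]
→ [44, 191, 15]

at x=1,y=3 over L1,L2,L3,L5:
L1 α=0: [0, 0, 0]
L2 α=0: [0, 0, 0]
L3 α=1/4: [16, 35, 31]
L5 α=3/5: [212/5, 646/5, 242/5]
= [42, 129, 48]


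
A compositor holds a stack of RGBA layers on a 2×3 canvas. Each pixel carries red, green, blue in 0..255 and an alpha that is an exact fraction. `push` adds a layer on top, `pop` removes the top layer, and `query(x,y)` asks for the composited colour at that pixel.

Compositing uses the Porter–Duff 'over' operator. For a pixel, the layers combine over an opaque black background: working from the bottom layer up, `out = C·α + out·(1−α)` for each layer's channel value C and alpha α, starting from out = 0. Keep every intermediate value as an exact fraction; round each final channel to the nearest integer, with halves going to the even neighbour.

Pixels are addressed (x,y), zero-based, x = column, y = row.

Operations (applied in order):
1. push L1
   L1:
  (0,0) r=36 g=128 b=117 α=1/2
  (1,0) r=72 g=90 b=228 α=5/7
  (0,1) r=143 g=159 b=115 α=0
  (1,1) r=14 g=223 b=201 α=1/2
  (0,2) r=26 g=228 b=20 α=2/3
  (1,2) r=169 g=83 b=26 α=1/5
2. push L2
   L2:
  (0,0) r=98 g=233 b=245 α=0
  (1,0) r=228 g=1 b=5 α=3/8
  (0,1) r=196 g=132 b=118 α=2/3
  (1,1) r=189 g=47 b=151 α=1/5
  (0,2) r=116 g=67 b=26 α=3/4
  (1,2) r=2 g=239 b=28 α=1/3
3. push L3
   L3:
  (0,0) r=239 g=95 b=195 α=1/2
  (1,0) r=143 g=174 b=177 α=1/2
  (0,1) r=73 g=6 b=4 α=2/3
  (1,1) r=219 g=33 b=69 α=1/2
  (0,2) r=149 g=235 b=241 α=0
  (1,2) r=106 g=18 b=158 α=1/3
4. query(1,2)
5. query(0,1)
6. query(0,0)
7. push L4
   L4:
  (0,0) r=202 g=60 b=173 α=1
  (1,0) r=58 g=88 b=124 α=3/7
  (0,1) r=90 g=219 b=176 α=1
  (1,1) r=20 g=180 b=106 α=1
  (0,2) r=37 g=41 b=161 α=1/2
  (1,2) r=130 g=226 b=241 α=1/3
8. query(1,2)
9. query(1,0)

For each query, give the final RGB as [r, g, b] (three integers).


at x=1,y=2 over L1,L2,L3:
+L1 (α=1/5) → [169/5, 83/5, 26/5]
+L2 (α=1/3) → [116/5, 1361/15, 64/5]
+L3 (α=1/3) → [254/5, 2992/45, 306/5]
= [51, 66, 61]

query (0,1) [L1,L2,L3] — begin 0,0,0
after L1 α=0: [0, 0, 0]
after L2 α=2/3: [392/3, 88, 236/3]
after L3 α=2/3: [830/9, 100/3, 260/9]
= [92, 33, 29]

query (0,0) [L1,L2,L3] — begin 0,0,0
+L1 (α=1/2) → [18, 64, 117/2]
+L2 (α=0) → [18, 64, 117/2]
+L3 (α=1/2) → [257/2, 159/2, 507/4]
= [128, 80, 127]

(1,2) stack=L1,L2,L3,L4; from [0,0,0]:
L1 α=1/5: [169/5, 83/5, 26/5]
L2 α=1/3: [116/5, 1361/15, 64/5]
L3 α=1/3: [254/5, 2992/45, 306/5]
L4 α=1/3: [386/5, 16154/135, 1817/15]
= [77, 120, 121]

query (1,0) [L1,L2,L3,L4] — begin 0,0,0
L1 α=5/7: [360/7, 450/7, 1140/7]
L2 α=3/8: [1647/14, 2271/56, 5805/56]
L3 α=1/2: [3649/28, 12015/112, 15717/112]
L4 α=3/7: [4867/49, 19407/196, 26133/196]
rounded: [99, 99, 133]


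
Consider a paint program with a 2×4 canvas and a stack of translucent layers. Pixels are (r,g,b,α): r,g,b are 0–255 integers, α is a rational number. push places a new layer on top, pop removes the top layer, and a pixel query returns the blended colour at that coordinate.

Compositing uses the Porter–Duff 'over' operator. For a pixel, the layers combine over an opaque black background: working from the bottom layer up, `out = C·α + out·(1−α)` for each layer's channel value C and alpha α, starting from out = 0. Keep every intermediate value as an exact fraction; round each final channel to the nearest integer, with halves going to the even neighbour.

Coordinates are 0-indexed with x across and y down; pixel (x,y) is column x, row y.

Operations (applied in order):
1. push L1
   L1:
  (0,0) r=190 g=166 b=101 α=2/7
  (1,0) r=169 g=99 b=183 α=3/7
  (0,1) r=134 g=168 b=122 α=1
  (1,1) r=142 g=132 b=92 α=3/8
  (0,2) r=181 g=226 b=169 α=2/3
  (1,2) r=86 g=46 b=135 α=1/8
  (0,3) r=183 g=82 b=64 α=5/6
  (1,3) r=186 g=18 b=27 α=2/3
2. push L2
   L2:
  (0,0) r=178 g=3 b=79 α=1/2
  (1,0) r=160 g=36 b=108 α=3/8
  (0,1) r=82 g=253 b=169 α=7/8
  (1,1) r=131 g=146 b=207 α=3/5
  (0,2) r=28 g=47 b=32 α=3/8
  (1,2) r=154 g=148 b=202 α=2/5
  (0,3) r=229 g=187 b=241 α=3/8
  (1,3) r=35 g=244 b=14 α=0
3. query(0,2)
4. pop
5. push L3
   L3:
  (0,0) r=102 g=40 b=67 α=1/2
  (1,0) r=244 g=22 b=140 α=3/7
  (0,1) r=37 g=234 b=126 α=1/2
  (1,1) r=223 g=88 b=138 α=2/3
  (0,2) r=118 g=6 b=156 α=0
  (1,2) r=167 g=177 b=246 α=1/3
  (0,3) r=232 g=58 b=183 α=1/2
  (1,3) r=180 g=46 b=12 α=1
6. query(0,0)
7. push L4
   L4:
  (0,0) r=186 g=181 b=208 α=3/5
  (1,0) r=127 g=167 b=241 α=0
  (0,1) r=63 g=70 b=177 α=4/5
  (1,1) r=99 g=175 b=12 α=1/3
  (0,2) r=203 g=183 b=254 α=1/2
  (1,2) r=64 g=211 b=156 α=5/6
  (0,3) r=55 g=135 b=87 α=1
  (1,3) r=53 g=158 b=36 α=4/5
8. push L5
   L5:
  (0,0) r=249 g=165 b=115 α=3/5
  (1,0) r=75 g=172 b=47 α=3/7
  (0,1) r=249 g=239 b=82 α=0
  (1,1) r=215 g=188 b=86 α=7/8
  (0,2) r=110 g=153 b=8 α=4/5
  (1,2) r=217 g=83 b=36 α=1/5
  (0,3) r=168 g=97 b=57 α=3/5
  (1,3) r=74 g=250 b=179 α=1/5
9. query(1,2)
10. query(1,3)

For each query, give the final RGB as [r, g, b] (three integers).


(0,2) stack=L1,L2; from [0,0,0]:
after L1 α=2/3: [362/3, 452/3, 338/3]
after L2 α=3/8: [1031/12, 2683/24, 989/12]
rounded: [86, 112, 82]

query (0,0) [L1,L3] — begin 0,0,0
L1 α=2/7: [380/7, 332/7, 202/7]
L3 α=1/2: [547/7, 306/7, 671/14]
→ [78, 44, 48]

at x=1,y=2 over L1,L3,L4,L5:
+L1 (α=1/8) → [43/4, 23/4, 135/8]
+L3 (α=1/3) → [377/6, 377/6, 373/4]
+L4 (α=5/6) → [2297/36, 6707/36, 3493/24]
+L5 (α=1/5) → [850/9, 7454/45, 3709/30]
rounded: [94, 166, 124]

(1,3) stack=L1,L3,L4,L5; from [0,0,0]:
after L1 α=2/3: [124, 12, 18]
after L3 α=1: [180, 46, 12]
after L4 α=4/5: [392/5, 678/5, 156/5]
after L5 α=1/5: [1938/25, 3962/25, 1519/25]
→ [78, 158, 61]


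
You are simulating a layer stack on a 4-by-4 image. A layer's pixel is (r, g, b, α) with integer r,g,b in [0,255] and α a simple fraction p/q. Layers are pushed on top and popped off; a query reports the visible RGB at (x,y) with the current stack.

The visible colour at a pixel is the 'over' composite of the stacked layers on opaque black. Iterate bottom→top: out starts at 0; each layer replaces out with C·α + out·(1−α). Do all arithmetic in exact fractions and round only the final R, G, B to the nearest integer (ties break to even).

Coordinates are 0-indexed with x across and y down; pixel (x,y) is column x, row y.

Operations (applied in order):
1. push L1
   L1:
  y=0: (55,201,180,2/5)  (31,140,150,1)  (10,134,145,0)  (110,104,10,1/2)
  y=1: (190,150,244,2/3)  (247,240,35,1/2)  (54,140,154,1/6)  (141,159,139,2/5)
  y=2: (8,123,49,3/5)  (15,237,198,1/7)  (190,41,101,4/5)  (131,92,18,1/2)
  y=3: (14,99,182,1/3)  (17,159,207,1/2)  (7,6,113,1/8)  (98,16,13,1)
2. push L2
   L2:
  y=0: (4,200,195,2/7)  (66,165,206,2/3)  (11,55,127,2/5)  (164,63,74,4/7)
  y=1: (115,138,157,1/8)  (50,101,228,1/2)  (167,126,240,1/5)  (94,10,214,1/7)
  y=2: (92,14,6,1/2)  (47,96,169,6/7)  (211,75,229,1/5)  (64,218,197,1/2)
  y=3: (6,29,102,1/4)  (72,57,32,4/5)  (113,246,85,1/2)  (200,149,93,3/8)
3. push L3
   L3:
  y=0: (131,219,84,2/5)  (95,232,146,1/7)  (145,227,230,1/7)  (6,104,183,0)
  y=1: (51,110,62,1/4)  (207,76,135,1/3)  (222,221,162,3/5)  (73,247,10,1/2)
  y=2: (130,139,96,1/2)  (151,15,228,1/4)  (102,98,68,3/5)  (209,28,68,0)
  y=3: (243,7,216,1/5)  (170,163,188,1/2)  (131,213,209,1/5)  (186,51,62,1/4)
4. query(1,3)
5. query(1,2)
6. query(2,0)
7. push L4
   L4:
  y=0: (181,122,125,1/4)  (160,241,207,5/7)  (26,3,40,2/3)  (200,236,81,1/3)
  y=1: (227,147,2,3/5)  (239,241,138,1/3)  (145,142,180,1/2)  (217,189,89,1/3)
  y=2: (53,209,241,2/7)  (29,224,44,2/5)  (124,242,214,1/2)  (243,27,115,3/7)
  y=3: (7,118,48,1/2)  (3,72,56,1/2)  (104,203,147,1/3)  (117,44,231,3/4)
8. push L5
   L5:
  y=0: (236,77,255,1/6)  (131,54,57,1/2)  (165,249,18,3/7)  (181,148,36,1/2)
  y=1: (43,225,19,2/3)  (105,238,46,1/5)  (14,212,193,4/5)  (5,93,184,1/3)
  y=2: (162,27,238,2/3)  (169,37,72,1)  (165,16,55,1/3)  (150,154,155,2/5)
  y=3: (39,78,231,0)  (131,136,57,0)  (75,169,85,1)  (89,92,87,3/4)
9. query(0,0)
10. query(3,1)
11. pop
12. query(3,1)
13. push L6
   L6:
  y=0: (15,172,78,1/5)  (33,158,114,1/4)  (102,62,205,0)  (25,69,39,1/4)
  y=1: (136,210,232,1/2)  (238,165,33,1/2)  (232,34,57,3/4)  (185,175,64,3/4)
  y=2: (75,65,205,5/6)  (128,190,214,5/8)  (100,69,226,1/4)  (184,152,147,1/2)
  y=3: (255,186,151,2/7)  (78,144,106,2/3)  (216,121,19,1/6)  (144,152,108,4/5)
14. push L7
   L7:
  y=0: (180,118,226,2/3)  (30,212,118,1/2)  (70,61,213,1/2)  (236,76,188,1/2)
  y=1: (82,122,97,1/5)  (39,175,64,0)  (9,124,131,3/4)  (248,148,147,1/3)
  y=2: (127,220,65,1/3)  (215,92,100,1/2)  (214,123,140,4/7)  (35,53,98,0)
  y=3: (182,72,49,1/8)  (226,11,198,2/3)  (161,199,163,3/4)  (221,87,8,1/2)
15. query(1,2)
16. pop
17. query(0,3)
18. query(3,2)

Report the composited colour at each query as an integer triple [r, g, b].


at x=1,y=3 over L1,L2,L3:
+L1 (α=1/2) → [17/2, 159/2, 207/2]
+L2 (α=4/5) → [593/10, 123/2, 463/10]
+L3 (α=1/2) → [2293/20, 449/4, 2343/20]
= [115, 112, 117]

(1,2) stack=L1,L2,L3; from [0,0,0]:
L1 α=1/7: [15/7, 237/7, 198/7]
L2 α=6/7: [1989/49, 4269/49, 7296/49]
L3 α=1/4: [6683/98, 6771/98, 8265/49]
→ [68, 69, 169]

(2,0) stack=L1,L2,L3; from [0,0,0]:
+L1 (α=0) → [0, 0, 0]
+L2 (α=2/5) → [22/5, 22, 254/5]
+L3 (α=1/7) → [857/35, 359/7, 382/5]
= [24, 51, 76]

at x=0,y=0 over L1,L2,L3,L4,L5:
L1 α=2/5: [22, 402/5, 72]
L2 α=2/7: [118/7, 802/7, 750/7]
L3 α=2/5: [2188/35, 5472/35, 3426/35]
L4 α=1/4: [12899/140, 10343/70, 14653/140]
L5 α=1/6: [19507/168, 3807/28, 21793/168]
→ [116, 136, 130]

(3,1) stack=L1,L2,L3,L4,L5; from [0,0,0]:
L1 α=2/5: [282/5, 318/5, 278/5]
L2 α=1/7: [2162/35, 1958/35, 2738/35]
L3 α=1/2: [4717/70, 10603/70, 1544/35]
L4 α=1/3: [4104/35, 17218/105, 6203/105]
L5 α=1/3: [8383/105, 44201/315, 31726/315]
= [80, 140, 101]

at x=3,y=1 over L1,L2,L3,L4:
L1 α=2/5: [282/5, 318/5, 278/5]
L2 α=1/7: [2162/35, 1958/35, 2738/35]
L3 α=1/2: [4717/70, 10603/70, 1544/35]
L4 α=1/3: [4104/35, 17218/105, 6203/105]
→ [117, 164, 59]

(1,2) stack=L1,L2,L3,L4,L6,L7; from [0,0,0]:
+L1 (α=1/7) → [15/7, 237/7, 198/7]
+L2 (α=6/7) → [1989/49, 4269/49, 7296/49]
+L3 (α=1/4) → [6683/98, 6771/98, 8265/49]
+L4 (α=2/5) → [25733/490, 64217/490, 29107/245]
+L6 (α=5/8) → [390799/3920, 658151/3920, 349471/1960]
+L7 (α=1/2) → [1233599/7840, 1018791/7840, 545471/3920]
= [157, 130, 139]

(0,3) stack=L1,L2,L3,L4,L6; from [0,0,0]:
after L1 α=1/3: [14/3, 33, 182/3]
after L2 α=1/4: [5, 32, 71]
after L3 α=1/5: [263/5, 27, 100]
after L4 α=1/2: [149/5, 145/2, 74]
after L6 α=2/7: [659/7, 1469/14, 96]
= [94, 105, 96]

(3,2) stack=L1,L2,L3,L4,L6; from [0,0,0]:
L1 α=1/2: [131/2, 46, 9]
L2 α=1/2: [259/4, 132, 103]
L3 α=0: [259/4, 132, 103]
L4 α=3/7: [988/7, 87, 757/7]
L6 α=1/2: [1138/7, 239/2, 893/7]
= [163, 120, 128]


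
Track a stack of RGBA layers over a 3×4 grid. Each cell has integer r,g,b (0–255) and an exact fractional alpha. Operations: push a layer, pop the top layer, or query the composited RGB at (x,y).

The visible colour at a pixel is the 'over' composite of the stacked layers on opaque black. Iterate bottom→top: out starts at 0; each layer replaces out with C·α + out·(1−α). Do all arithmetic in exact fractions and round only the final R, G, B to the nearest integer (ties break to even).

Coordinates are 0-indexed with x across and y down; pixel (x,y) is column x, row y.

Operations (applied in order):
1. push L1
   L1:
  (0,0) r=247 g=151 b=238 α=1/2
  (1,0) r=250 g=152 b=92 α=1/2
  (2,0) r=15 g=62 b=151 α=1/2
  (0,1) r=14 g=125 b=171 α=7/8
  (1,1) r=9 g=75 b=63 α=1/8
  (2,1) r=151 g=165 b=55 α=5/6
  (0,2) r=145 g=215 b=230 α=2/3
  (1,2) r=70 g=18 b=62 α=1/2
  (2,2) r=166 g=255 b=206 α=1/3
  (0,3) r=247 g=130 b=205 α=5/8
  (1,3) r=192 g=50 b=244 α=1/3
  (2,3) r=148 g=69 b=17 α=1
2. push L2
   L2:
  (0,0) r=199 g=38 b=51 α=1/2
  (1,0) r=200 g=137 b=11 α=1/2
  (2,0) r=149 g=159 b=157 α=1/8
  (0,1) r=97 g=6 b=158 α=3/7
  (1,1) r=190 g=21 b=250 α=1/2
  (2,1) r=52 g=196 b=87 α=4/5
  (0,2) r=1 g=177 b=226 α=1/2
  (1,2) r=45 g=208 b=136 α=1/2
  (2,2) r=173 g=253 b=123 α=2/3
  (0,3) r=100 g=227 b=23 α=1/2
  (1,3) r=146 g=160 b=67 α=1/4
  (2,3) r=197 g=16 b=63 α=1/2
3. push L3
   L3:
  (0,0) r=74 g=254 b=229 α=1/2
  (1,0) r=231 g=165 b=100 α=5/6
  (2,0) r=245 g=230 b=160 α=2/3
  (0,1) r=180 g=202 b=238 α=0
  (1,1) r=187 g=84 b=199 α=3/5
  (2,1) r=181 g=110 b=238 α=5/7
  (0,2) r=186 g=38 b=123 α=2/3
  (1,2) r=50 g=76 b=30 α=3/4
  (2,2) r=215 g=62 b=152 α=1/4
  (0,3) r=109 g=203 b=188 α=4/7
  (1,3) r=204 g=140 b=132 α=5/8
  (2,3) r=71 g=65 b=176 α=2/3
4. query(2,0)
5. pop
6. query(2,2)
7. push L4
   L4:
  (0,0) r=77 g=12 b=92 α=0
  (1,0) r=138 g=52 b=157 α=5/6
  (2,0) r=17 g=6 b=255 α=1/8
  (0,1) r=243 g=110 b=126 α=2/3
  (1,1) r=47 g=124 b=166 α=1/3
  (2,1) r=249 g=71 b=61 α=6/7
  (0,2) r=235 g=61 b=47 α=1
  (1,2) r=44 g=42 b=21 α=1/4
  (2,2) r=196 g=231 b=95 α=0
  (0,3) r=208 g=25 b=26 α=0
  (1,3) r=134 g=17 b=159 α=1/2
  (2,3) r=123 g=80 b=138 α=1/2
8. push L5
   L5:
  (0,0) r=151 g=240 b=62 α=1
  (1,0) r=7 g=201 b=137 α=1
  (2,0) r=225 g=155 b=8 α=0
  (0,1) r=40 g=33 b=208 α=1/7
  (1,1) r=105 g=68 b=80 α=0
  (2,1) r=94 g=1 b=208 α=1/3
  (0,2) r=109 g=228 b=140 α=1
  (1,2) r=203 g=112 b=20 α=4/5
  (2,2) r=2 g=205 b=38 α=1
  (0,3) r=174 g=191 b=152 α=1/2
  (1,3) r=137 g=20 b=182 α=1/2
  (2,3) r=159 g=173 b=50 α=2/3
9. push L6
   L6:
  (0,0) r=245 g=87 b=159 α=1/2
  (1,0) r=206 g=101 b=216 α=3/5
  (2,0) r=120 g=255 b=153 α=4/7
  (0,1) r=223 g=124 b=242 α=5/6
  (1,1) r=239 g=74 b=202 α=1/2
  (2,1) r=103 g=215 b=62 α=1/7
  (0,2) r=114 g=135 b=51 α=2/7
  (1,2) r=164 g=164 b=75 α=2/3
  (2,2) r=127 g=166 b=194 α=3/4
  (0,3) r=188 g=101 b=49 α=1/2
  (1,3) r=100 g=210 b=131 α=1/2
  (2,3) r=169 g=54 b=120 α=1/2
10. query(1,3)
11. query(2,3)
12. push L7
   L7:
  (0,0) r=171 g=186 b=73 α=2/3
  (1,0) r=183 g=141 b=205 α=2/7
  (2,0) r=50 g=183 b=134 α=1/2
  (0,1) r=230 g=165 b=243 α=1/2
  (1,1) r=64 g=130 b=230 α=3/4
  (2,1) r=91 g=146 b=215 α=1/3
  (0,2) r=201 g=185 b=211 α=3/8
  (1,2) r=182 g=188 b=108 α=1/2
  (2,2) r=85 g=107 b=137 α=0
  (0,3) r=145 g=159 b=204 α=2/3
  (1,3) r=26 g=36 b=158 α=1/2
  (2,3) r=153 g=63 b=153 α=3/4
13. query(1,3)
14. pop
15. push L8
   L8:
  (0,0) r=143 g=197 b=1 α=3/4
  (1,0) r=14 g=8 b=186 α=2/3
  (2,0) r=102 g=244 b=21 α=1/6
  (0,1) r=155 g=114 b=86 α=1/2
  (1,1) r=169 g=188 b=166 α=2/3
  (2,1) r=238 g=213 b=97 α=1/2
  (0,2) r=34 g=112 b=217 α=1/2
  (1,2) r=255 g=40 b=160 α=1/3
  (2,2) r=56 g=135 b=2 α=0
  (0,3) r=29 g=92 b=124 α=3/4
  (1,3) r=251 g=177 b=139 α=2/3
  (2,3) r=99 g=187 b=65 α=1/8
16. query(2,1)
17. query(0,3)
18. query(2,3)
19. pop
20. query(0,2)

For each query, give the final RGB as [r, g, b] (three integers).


query (2,0) [L1,L2,L3] — begin 0,0,0
L1 α=1/2: [15/2, 31, 151/2]
L2 α=1/8: [403/16, 47, 1371/16]
L3 α=2/3: [8243/48, 169, 6491/48]
→ [172, 169, 135]

at x=2,y=2 over L1,L2:
L1 α=1/3: [166/3, 85, 206/3]
L2 α=2/3: [1204/9, 197, 944/9]
rounded: [134, 197, 105]

at x=1,y=3 over L1,L2,L4,L5,L6:
+L1 (α=1/3) → [64, 50/3, 244/3]
+L2 (α=1/4) → [169/2, 105/2, 311/4]
+L4 (α=1/2) → [437/4, 139/4, 947/8]
+L5 (α=1/2) → [985/8, 219/8, 2403/16]
+L6 (α=1/2) → [1785/16, 1899/16, 4499/32]
= [112, 119, 141]

query (2,3) [L1,L2,L4,L5,L6] — begin 0,0,0
L1 α=1: [148, 69, 17]
L2 α=1/2: [345/2, 85/2, 40]
L4 α=1/2: [591/4, 245/4, 89]
L5 α=2/3: [621/4, 543/4, 63]
L6 α=1/2: [1297/8, 759/8, 183/2]
= [162, 95, 92]

query (1,3) [L1,L2,L4,L5,L6,L7] — begin 0,0,0
after L1 α=1/3: [64, 50/3, 244/3]
after L2 α=1/4: [169/2, 105/2, 311/4]
after L4 α=1/2: [437/4, 139/4, 947/8]
after L5 α=1/2: [985/8, 219/8, 2403/16]
after L6 α=1/2: [1785/16, 1899/16, 4499/32]
after L7 α=1/2: [2201/32, 2475/32, 9555/64]
→ [69, 77, 149]

at x=2,y=1 over L1,L2,L4,L5,L6,L8:
L1 α=5/6: [755/6, 275/2, 275/6]
L2 α=4/5: [2003/30, 1843/10, 2363/30]
L4 α=6/7: [6689/30, 6103/70, 13343/210]
L5 α=1/3: [8099/45, 2046/35, 35183/315]
L6 α=1/7: [17743/105, 19801/245, 76876/735]
L8 α=1/2: [42733/210, 35993/245, 148171/1470]
= [203, 147, 101]

at x=0,y=3 over L1,L2,L4,L5,L6,L8:
+L1 (α=5/8) → [1235/8, 325/4, 1025/8]
+L2 (α=1/2) → [2035/16, 1233/8, 1209/16]
+L4 (α=0) → [2035/16, 1233/8, 1209/16]
+L5 (α=1/2) → [4819/32, 2761/16, 3641/32]
+L6 (α=1/2) → [10835/64, 4377/32, 5209/64]
+L8 (α=3/4) → [16403/256, 13209/128, 29017/256]
→ [64, 103, 113]

at x=2,y=3 over L1,L2,L4,L5,L6,L8:
+L1 (α=1) → [148, 69, 17]
+L2 (α=1/2) → [345/2, 85/2, 40]
+L4 (α=1/2) → [591/4, 245/4, 89]
+L5 (α=2/3) → [621/4, 543/4, 63]
+L6 (α=1/2) → [1297/8, 759/8, 183/2]
+L8 (α=1/8) → [9871/64, 6809/64, 1411/16]
rounded: [154, 106, 88]

query (0,2) [L1,L2,L4,L5,L6] — begin 0,0,0
after L1 α=2/3: [290/3, 430/3, 460/3]
after L2 α=1/2: [293/6, 961/6, 569/3]
after L4 α=1: [235, 61, 47]
after L5 α=1: [109, 228, 140]
after L6 α=2/7: [773/7, 1410/7, 802/7]
→ [110, 201, 115]


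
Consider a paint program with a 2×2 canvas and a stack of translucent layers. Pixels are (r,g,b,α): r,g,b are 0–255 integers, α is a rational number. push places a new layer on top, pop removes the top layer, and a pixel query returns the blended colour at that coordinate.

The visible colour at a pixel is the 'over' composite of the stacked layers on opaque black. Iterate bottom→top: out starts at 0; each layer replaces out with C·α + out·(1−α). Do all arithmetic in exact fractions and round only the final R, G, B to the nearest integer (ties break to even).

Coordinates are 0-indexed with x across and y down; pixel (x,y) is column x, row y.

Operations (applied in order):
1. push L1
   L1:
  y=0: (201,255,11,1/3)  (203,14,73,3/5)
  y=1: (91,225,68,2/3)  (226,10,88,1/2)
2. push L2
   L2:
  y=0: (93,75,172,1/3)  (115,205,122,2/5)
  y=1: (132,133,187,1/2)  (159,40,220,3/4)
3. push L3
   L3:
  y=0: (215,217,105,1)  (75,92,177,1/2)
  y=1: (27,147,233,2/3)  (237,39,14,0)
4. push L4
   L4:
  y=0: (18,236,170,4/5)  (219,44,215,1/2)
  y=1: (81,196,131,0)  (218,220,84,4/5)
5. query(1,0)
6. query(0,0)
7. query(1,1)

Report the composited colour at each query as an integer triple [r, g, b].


at x=1,y=0 over L1,L2,L3,L4:
+L1 (α=3/5) → [609/5, 42/5, 219/5]
+L2 (α=2/5) → [2977/25, 2176/25, 1877/25]
+L3 (α=1/2) → [2426/25, 2238/25, 3151/25]
+L4 (α=1/2) → [7901/50, 1669/25, 4263/25]
= [158, 67, 171]

at x=0,y=0 over L1,L2,L3,L4:
L1 α=1/3: [67, 85, 11/3]
L2 α=1/3: [227/3, 245/3, 538/9]
L3 α=1: [215, 217, 105]
L4 α=4/5: [287/5, 1161/5, 157]
→ [57, 232, 157]

query (1,1) [L1,L2,L3,L4] — begin 0,0,0
after L1 α=1/2: [113, 5, 44]
after L2 α=3/4: [295/2, 125/4, 176]
after L3 α=0: [295/2, 125/4, 176]
after L4 α=4/5: [2039/10, 729/4, 512/5]
→ [204, 182, 102]


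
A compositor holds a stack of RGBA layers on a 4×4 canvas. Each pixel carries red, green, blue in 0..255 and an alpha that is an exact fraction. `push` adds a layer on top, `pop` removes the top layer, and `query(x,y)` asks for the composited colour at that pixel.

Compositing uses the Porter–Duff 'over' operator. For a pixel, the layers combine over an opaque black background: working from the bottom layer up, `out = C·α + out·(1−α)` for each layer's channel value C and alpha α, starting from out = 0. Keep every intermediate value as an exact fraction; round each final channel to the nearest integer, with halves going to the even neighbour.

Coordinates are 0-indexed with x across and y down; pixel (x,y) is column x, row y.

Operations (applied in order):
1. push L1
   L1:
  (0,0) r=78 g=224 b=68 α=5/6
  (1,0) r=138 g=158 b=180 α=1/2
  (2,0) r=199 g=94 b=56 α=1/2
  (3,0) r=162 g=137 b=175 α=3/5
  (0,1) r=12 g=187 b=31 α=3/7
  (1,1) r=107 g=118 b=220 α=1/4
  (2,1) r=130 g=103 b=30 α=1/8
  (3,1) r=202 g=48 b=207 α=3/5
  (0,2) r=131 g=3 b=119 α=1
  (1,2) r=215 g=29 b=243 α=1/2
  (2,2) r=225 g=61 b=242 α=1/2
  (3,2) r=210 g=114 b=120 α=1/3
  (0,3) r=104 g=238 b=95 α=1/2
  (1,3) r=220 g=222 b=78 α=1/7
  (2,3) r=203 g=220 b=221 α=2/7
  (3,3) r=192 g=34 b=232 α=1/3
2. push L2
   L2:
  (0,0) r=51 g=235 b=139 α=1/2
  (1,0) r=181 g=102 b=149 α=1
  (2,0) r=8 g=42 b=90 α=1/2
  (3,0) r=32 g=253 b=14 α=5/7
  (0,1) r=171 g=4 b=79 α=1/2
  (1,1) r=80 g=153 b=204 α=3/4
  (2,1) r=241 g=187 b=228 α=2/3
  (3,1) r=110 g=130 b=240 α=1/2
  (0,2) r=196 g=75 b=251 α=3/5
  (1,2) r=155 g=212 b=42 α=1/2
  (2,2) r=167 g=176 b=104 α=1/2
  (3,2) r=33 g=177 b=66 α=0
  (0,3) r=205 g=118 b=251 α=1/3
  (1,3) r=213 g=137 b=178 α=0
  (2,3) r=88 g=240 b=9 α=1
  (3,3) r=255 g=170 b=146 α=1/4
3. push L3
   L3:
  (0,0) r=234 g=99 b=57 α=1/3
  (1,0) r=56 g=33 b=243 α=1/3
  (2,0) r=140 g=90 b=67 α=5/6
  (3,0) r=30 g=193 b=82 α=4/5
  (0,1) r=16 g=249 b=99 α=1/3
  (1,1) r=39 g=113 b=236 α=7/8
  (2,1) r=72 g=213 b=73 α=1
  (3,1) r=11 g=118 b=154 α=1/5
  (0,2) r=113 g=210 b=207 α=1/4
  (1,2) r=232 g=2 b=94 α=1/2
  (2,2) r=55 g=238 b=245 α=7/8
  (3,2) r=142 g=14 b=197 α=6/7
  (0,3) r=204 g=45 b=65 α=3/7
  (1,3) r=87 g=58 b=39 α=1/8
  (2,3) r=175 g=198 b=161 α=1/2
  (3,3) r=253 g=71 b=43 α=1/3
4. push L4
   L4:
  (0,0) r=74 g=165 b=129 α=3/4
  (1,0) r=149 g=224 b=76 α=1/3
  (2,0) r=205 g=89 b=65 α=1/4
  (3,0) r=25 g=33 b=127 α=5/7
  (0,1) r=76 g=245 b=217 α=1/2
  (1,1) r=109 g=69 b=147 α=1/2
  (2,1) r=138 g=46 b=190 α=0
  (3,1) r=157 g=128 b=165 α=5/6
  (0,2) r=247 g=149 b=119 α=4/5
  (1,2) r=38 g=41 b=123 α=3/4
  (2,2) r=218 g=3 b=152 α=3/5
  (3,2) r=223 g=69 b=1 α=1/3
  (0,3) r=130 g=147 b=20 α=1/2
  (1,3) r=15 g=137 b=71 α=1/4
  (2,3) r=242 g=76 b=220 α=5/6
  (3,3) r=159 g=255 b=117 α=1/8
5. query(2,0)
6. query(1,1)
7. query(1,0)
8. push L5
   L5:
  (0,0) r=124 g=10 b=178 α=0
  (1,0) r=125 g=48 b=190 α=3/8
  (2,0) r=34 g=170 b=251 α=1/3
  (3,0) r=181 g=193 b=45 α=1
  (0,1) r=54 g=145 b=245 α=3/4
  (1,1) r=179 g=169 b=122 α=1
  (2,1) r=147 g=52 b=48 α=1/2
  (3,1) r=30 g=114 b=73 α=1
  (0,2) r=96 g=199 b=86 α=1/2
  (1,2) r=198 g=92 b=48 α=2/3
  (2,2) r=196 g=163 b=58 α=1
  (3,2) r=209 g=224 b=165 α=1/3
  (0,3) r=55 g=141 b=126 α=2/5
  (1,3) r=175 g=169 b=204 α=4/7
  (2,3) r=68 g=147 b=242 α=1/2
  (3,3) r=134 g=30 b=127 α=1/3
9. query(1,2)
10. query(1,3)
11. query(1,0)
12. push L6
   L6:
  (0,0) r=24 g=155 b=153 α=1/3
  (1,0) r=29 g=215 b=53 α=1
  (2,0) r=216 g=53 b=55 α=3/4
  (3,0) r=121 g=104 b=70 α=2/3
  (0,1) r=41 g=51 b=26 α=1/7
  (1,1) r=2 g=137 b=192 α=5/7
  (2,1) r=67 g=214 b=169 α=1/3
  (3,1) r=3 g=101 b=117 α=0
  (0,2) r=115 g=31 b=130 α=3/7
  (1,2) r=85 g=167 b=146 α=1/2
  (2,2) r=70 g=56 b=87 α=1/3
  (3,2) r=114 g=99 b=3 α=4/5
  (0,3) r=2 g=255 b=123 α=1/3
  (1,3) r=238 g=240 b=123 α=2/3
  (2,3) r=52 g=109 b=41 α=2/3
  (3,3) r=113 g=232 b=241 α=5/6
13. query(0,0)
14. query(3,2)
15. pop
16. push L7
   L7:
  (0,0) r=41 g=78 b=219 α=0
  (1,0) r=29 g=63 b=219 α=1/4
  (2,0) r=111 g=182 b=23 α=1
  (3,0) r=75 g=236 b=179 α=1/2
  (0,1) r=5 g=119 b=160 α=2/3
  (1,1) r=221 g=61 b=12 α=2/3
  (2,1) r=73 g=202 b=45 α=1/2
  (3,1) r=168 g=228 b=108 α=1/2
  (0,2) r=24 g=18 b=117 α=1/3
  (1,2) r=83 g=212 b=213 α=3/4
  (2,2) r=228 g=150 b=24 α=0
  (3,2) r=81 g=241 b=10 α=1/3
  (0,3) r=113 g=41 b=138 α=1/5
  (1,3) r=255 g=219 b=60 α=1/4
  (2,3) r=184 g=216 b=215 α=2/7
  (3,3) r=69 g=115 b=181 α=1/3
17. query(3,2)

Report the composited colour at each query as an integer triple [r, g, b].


at x=2,y=0 over L1,L2,L3,L4:
after L1 α=1/2: [199/2, 47, 28]
after L2 α=1/2: [215/4, 89/2, 59]
after L3 α=5/6: [1005/8, 989/12, 197/3]
after L4 α=1/4: [4655/32, 1345/16, 131/2]
rounded: [145, 84, 66]

(1,1) stack=L1,L2,L3,L4; from [0,0,0]:
+L1 (α=1/4) → [107/4, 59/2, 55]
+L2 (α=3/4) → [1067/16, 977/8, 667/4]
+L3 (α=7/8) → [5435/128, 7305/64, 7275/32]
+L4 (α=1/2) → [19387/256, 11721/128, 11979/64]
rounded: [76, 92, 187]

at x=1,y=0 over L1,L2,L3,L4:
L1 α=1/2: [69, 79, 90]
L2 α=1: [181, 102, 149]
L3 α=1/3: [418/3, 79, 541/3]
L4 α=1/3: [1283/9, 382/3, 1310/9]
= [143, 127, 146]

at x=1,y=2 over L1,L2,L3,L4,L5:
L1 α=1/2: [215/2, 29/2, 243/2]
L2 α=1/2: [525/4, 453/4, 327/4]
L3 α=1/2: [1453/8, 461/8, 703/8]
L4 α=3/4: [2365/32, 1445/32, 3655/32]
L5 α=2/3: [15037/96, 7333/96, 6727/96]
rounded: [157, 76, 70]

query (1,3) [L1,L2,L3,L4,L5] — begin 0,0,0
after L1 α=1/7: [220/7, 222/7, 78/7]
after L2 α=0: [220/7, 222/7, 78/7]
after L3 α=1/8: [307/8, 35, 117/8]
after L4 α=1/4: [1041/32, 121/2, 919/32]
after L5 α=4/7: [25523/224, 245/2, 28869/224]
rounded: [114, 122, 129]

at x=1,y=0 over L1,L2,L3,L4,L5:
+L1 (α=1/2) → [69, 79, 90]
+L2 (α=1) → [181, 102, 149]
+L3 (α=1/3) → [418/3, 79, 541/3]
+L4 (α=1/3) → [1283/9, 382/3, 1310/9]
+L5 (α=3/8) → [4895/36, 1171/12, 1460/9]
= [136, 98, 162]

query (0,0) [L1,L2,L3,L4,L5,L6] — begin 0,0,0
+L1 (α=5/6) → [65, 560/3, 170/3]
+L2 (α=1/2) → [58, 1265/6, 587/6]
+L3 (α=1/3) → [350/3, 1562/9, 758/9]
+L4 (α=3/4) → [254/3, 6017/36, 4241/36]
+L5 (α=0) → [254/3, 6017/36, 4241/36]
+L6 (α=1/3) → [580/9, 8807/54, 6995/54]
→ [64, 163, 130]

(3,2) stack=L1,L2,L3,L4,L5,L6; from [0,0,0]:
after L1 α=1/3: [70, 38, 40]
after L2 α=0: [70, 38, 40]
after L3 α=6/7: [922/7, 122/7, 1222/7]
after L4 α=1/3: [1135/7, 727/21, 817/7]
after L5 α=1/3: [3733/21, 6158/63, 2789/21]
after L6 α=4/5: [13309/105, 31106/315, 3041/105]
rounded: [127, 99, 29]

at x=3,y=2 over L1,L2,L3,L4,L5,L7:
+L1 (α=1/3) → [70, 38, 40]
+L2 (α=0) → [70, 38, 40]
+L3 (α=6/7) → [922/7, 122/7, 1222/7]
+L4 (α=1/3) → [1135/7, 727/21, 817/7]
+L5 (α=1/3) → [3733/21, 6158/63, 2789/21]
+L7 (α=1/3) → [9167/63, 27499/189, 5788/63]
→ [146, 145, 92]


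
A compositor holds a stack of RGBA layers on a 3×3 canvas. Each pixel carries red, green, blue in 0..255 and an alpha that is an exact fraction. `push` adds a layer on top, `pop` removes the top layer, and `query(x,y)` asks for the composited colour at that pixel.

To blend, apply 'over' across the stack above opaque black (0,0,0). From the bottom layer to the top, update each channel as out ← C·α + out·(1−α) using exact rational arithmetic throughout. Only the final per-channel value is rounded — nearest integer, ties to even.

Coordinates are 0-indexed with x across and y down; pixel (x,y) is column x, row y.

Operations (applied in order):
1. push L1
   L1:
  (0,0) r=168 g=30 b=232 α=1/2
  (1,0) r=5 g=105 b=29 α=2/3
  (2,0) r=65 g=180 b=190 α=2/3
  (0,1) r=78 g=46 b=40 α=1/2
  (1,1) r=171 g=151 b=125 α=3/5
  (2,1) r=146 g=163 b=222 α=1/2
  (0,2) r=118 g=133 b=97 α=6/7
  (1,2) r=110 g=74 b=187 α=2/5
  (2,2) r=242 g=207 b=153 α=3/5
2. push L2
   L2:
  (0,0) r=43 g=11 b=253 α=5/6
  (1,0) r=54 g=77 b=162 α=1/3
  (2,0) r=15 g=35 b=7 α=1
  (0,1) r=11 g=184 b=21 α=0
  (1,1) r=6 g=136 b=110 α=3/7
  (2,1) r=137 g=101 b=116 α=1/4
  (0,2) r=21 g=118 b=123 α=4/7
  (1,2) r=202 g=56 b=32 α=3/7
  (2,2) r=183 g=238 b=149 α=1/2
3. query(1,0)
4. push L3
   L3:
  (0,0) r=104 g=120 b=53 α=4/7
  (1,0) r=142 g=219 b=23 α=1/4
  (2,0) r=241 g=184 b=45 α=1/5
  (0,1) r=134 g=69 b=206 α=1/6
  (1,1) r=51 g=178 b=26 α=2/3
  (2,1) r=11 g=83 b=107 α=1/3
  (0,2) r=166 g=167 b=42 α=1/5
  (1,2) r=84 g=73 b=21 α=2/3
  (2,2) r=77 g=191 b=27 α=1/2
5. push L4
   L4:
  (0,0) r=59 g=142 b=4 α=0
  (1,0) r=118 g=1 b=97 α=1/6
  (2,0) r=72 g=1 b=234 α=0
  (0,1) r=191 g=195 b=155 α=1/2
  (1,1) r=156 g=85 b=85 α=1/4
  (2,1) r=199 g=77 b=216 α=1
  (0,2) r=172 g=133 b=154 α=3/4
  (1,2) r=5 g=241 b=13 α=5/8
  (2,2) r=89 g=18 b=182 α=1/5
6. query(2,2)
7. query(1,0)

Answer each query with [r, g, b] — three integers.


(1,0) stack=L1,L2; from [0,0,0]:
after L1 α=2/3: [10/3, 70, 58/3]
after L2 α=1/3: [182/9, 217/3, 602/9]
→ [20, 72, 67]

(2,2) stack=L1,L2,L3,L4; from [0,0,0]:
after L1 α=3/5: [726/5, 621/5, 459/5]
after L2 α=1/2: [1641/10, 1811/10, 602/5]
after L3 α=1/2: [2411/20, 3721/20, 737/10]
after L4 α=1/5: [2856/25, 3811/25, 2384/25]
= [114, 152, 95]

(1,0) stack=L1,L2,L3,L4; from [0,0,0]:
+L1 (α=2/3) → [10/3, 70, 58/3]
+L2 (α=1/3) → [182/9, 217/3, 602/9]
+L3 (α=1/4) → [152/3, 109, 671/12]
+L4 (α=1/6) → [557/9, 91, 4519/72]
= [62, 91, 63]
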